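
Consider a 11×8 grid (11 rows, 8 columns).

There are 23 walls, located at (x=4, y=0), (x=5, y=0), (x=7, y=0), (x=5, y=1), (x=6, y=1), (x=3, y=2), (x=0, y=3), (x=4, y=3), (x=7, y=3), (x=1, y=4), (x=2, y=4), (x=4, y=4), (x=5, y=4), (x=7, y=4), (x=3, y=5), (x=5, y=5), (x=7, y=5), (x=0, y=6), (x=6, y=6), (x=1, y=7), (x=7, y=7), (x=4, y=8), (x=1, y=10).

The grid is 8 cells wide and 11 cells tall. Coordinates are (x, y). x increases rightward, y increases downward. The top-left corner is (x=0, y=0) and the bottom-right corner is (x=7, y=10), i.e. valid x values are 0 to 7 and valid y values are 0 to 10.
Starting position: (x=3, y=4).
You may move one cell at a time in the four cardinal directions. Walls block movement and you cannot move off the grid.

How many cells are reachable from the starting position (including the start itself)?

BFS flood-fill from (x=3, y=4):
  Distance 0: (x=3, y=4)
  Distance 1: (x=3, y=3)
  Distance 2: (x=2, y=3)
  Distance 3: (x=2, y=2), (x=1, y=3)
  Distance 4: (x=2, y=1), (x=1, y=2)
  Distance 5: (x=2, y=0), (x=1, y=1), (x=3, y=1), (x=0, y=2)
  Distance 6: (x=1, y=0), (x=3, y=0), (x=0, y=1), (x=4, y=1)
  Distance 7: (x=0, y=0), (x=4, y=2)
  Distance 8: (x=5, y=2)
  Distance 9: (x=6, y=2), (x=5, y=3)
  Distance 10: (x=7, y=2), (x=6, y=3)
  Distance 11: (x=7, y=1), (x=6, y=4)
  Distance 12: (x=6, y=5)
Total reachable: 25 (grid has 65 open cells total)

Answer: Reachable cells: 25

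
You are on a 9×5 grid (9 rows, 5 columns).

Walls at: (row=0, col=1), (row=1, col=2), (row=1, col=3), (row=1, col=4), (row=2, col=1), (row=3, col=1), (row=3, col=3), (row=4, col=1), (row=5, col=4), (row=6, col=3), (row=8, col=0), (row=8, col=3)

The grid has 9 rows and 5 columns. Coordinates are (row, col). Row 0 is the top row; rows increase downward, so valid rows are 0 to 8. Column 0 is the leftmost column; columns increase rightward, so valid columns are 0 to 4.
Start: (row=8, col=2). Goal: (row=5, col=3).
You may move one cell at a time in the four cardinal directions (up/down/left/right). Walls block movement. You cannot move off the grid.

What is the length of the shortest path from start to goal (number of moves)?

BFS from (row=8, col=2) until reaching (row=5, col=3):
  Distance 0: (row=8, col=2)
  Distance 1: (row=7, col=2), (row=8, col=1)
  Distance 2: (row=6, col=2), (row=7, col=1), (row=7, col=3)
  Distance 3: (row=5, col=2), (row=6, col=1), (row=7, col=0), (row=7, col=4)
  Distance 4: (row=4, col=2), (row=5, col=1), (row=5, col=3), (row=6, col=0), (row=6, col=4), (row=8, col=4)  <- goal reached here
One shortest path (4 moves): (row=8, col=2) -> (row=7, col=2) -> (row=6, col=2) -> (row=5, col=2) -> (row=5, col=3)

Answer: Shortest path length: 4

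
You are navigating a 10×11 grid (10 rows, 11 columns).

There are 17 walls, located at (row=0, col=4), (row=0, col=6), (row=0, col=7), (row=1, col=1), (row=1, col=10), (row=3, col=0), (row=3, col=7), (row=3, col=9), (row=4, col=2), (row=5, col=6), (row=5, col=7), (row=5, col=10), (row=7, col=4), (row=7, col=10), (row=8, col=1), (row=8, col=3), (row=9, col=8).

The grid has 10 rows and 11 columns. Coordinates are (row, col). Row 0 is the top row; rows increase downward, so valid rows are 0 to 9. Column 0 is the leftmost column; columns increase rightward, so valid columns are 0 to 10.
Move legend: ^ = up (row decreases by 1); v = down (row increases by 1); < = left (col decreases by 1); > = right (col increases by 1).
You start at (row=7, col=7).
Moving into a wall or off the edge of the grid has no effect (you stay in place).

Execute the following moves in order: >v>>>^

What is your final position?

Start: (row=7, col=7)
  > (right): (row=7, col=7) -> (row=7, col=8)
  v (down): (row=7, col=8) -> (row=8, col=8)
  > (right): (row=8, col=8) -> (row=8, col=9)
  > (right): (row=8, col=9) -> (row=8, col=10)
  > (right): blocked, stay at (row=8, col=10)
  ^ (up): blocked, stay at (row=8, col=10)
Final: (row=8, col=10)

Answer: Final position: (row=8, col=10)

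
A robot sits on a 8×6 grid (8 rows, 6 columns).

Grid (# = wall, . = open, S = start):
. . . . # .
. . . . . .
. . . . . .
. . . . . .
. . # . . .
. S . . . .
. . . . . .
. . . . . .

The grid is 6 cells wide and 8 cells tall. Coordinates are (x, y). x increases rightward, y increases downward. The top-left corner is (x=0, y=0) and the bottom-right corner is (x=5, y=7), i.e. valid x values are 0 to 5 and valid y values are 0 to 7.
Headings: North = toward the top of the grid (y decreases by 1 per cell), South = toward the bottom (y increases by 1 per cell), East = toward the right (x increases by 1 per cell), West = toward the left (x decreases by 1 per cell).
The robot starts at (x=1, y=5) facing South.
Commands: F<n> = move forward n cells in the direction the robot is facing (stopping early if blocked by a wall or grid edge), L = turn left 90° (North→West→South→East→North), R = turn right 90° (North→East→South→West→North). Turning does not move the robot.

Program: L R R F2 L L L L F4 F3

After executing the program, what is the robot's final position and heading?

Answer: Final position: (x=0, y=5), facing West

Derivation:
Start: (x=1, y=5), facing South
  L: turn left, now facing East
  R: turn right, now facing South
  R: turn right, now facing West
  F2: move forward 1/2 (blocked), now at (x=0, y=5)
  L: turn left, now facing South
  L: turn left, now facing East
  L: turn left, now facing North
  L: turn left, now facing West
  F4: move forward 0/4 (blocked), now at (x=0, y=5)
  F3: move forward 0/3 (blocked), now at (x=0, y=5)
Final: (x=0, y=5), facing West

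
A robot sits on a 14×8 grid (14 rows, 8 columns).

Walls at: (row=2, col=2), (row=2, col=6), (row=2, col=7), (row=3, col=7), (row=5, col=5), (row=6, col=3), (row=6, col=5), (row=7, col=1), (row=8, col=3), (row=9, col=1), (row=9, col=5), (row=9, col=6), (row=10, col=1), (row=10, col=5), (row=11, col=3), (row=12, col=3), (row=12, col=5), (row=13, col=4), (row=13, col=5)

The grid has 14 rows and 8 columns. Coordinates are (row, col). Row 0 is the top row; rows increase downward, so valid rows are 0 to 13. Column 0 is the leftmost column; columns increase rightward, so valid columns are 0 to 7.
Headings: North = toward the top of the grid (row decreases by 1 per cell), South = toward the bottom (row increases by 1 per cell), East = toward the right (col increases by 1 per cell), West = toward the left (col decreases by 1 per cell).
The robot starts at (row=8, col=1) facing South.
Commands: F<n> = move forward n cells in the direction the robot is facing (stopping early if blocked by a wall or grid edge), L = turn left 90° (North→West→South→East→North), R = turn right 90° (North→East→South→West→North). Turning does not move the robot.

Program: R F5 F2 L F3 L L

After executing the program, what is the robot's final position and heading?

Start: (row=8, col=1), facing South
  R: turn right, now facing West
  F5: move forward 1/5 (blocked), now at (row=8, col=0)
  F2: move forward 0/2 (blocked), now at (row=8, col=0)
  L: turn left, now facing South
  F3: move forward 3, now at (row=11, col=0)
  L: turn left, now facing East
  L: turn left, now facing North
Final: (row=11, col=0), facing North

Answer: Final position: (row=11, col=0), facing North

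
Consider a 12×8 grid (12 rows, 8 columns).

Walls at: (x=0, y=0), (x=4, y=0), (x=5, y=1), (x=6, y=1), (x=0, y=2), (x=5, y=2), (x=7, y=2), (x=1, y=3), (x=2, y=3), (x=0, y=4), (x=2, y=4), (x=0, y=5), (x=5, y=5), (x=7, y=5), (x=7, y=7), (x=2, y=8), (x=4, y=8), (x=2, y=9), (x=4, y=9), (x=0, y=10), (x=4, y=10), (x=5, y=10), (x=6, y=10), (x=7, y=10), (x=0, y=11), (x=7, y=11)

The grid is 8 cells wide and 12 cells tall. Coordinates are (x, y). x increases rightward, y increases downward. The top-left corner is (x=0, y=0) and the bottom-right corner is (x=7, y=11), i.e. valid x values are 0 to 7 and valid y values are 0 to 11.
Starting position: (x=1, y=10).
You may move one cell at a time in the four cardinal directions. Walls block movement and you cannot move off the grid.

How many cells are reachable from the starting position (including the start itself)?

Answer: Reachable cells: 65

Derivation:
BFS flood-fill from (x=1, y=10):
  Distance 0: (x=1, y=10)
  Distance 1: (x=1, y=9), (x=2, y=10), (x=1, y=11)
  Distance 2: (x=1, y=8), (x=0, y=9), (x=3, y=10), (x=2, y=11)
  Distance 3: (x=1, y=7), (x=0, y=8), (x=3, y=9), (x=3, y=11)
  Distance 4: (x=1, y=6), (x=0, y=7), (x=2, y=7), (x=3, y=8), (x=4, y=11)
  Distance 5: (x=1, y=5), (x=0, y=6), (x=2, y=6), (x=3, y=7), (x=5, y=11)
  Distance 6: (x=1, y=4), (x=2, y=5), (x=3, y=6), (x=4, y=7), (x=6, y=11)
  Distance 7: (x=3, y=5), (x=4, y=6), (x=5, y=7)
  Distance 8: (x=3, y=4), (x=4, y=5), (x=5, y=6), (x=6, y=7), (x=5, y=8)
  Distance 9: (x=3, y=3), (x=4, y=4), (x=6, y=6), (x=6, y=8), (x=5, y=9)
  Distance 10: (x=3, y=2), (x=4, y=3), (x=5, y=4), (x=6, y=5), (x=7, y=6), (x=7, y=8), (x=6, y=9)
  Distance 11: (x=3, y=1), (x=2, y=2), (x=4, y=2), (x=5, y=3), (x=6, y=4), (x=7, y=9)
  Distance 12: (x=3, y=0), (x=2, y=1), (x=4, y=1), (x=1, y=2), (x=6, y=3), (x=7, y=4)
  Distance 13: (x=2, y=0), (x=1, y=1), (x=6, y=2), (x=7, y=3)
  Distance 14: (x=1, y=0), (x=0, y=1)
Total reachable: 65 (grid has 70 open cells total)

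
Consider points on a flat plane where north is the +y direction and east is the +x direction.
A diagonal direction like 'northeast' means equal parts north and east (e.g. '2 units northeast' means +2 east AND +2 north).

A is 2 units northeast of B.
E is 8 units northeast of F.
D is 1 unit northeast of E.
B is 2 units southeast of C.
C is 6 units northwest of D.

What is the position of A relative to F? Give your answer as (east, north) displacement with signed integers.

Answer: A is at (east=7, north=15) relative to F.

Derivation:
Place F at the origin (east=0, north=0).
  E is 8 units northeast of F: delta (east=+8, north=+8); E at (east=8, north=8).
  D is 1 unit northeast of E: delta (east=+1, north=+1); D at (east=9, north=9).
  C is 6 units northwest of D: delta (east=-6, north=+6); C at (east=3, north=15).
  B is 2 units southeast of C: delta (east=+2, north=-2); B at (east=5, north=13).
  A is 2 units northeast of B: delta (east=+2, north=+2); A at (east=7, north=15).
Therefore A relative to F: (east=7, north=15).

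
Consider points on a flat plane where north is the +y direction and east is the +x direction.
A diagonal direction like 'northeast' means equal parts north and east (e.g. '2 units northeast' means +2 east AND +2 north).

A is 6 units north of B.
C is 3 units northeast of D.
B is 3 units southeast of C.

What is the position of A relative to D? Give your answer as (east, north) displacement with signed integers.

Place D at the origin (east=0, north=0).
  C is 3 units northeast of D: delta (east=+3, north=+3); C at (east=3, north=3).
  B is 3 units southeast of C: delta (east=+3, north=-3); B at (east=6, north=0).
  A is 6 units north of B: delta (east=+0, north=+6); A at (east=6, north=6).
Therefore A relative to D: (east=6, north=6).

Answer: A is at (east=6, north=6) relative to D.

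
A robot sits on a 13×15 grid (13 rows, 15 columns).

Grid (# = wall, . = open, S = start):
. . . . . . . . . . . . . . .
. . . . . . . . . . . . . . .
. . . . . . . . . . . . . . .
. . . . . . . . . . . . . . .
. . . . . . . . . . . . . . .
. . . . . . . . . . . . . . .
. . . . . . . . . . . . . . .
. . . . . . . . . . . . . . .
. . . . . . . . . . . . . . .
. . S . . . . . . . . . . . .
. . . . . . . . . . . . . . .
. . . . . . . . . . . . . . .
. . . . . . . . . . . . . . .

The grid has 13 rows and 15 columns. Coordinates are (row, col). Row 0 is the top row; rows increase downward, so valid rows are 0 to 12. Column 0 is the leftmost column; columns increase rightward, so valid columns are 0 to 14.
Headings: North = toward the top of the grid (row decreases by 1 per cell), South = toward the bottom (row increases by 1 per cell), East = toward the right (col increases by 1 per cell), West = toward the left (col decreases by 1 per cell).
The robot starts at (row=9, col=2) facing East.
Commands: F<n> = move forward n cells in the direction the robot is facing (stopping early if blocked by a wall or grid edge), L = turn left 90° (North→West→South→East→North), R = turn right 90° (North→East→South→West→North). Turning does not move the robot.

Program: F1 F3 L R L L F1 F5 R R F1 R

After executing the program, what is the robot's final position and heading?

Answer: Final position: (row=9, col=1), facing South

Derivation:
Start: (row=9, col=2), facing East
  F1: move forward 1, now at (row=9, col=3)
  F3: move forward 3, now at (row=9, col=6)
  L: turn left, now facing North
  R: turn right, now facing East
  L: turn left, now facing North
  L: turn left, now facing West
  F1: move forward 1, now at (row=9, col=5)
  F5: move forward 5, now at (row=9, col=0)
  R: turn right, now facing North
  R: turn right, now facing East
  F1: move forward 1, now at (row=9, col=1)
  R: turn right, now facing South
Final: (row=9, col=1), facing South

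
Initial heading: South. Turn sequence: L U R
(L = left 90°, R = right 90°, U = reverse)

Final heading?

Answer: Final heading: North

Derivation:
Start: South
  L (left (90° counter-clockwise)) -> East
  U (U-turn (180°)) -> West
  R (right (90° clockwise)) -> North
Final: North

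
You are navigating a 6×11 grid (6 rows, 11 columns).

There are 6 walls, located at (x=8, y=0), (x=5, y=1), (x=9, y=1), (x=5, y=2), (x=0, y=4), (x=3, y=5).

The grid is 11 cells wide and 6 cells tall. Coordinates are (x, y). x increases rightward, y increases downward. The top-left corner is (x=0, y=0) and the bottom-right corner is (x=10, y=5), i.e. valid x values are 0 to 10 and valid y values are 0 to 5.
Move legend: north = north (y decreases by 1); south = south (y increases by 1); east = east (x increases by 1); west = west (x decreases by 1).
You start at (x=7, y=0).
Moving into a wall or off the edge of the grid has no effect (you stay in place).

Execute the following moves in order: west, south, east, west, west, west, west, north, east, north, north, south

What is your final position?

Answer: Final position: (x=7, y=1)

Derivation:
Start: (x=7, y=0)
  west (west): (x=7, y=0) -> (x=6, y=0)
  south (south): (x=6, y=0) -> (x=6, y=1)
  east (east): (x=6, y=1) -> (x=7, y=1)
  west (west): (x=7, y=1) -> (x=6, y=1)
  [×3]west (west): blocked, stay at (x=6, y=1)
  north (north): (x=6, y=1) -> (x=6, y=0)
  east (east): (x=6, y=0) -> (x=7, y=0)
  north (north): blocked, stay at (x=7, y=0)
  north (north): blocked, stay at (x=7, y=0)
  south (south): (x=7, y=0) -> (x=7, y=1)
Final: (x=7, y=1)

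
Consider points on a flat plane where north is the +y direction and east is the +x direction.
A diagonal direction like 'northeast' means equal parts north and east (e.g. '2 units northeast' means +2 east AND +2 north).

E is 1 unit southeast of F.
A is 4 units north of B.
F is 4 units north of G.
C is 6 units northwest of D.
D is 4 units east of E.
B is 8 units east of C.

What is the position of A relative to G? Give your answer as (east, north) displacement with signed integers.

Place G at the origin (east=0, north=0).
  F is 4 units north of G: delta (east=+0, north=+4); F at (east=0, north=4).
  E is 1 unit southeast of F: delta (east=+1, north=-1); E at (east=1, north=3).
  D is 4 units east of E: delta (east=+4, north=+0); D at (east=5, north=3).
  C is 6 units northwest of D: delta (east=-6, north=+6); C at (east=-1, north=9).
  B is 8 units east of C: delta (east=+8, north=+0); B at (east=7, north=9).
  A is 4 units north of B: delta (east=+0, north=+4); A at (east=7, north=13).
Therefore A relative to G: (east=7, north=13).

Answer: A is at (east=7, north=13) relative to G.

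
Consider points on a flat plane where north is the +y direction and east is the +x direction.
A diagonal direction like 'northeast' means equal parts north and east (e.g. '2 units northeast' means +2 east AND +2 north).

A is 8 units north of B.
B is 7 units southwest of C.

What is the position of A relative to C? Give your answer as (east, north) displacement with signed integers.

Answer: A is at (east=-7, north=1) relative to C.

Derivation:
Place C at the origin (east=0, north=0).
  B is 7 units southwest of C: delta (east=-7, north=-7); B at (east=-7, north=-7).
  A is 8 units north of B: delta (east=+0, north=+8); A at (east=-7, north=1).
Therefore A relative to C: (east=-7, north=1).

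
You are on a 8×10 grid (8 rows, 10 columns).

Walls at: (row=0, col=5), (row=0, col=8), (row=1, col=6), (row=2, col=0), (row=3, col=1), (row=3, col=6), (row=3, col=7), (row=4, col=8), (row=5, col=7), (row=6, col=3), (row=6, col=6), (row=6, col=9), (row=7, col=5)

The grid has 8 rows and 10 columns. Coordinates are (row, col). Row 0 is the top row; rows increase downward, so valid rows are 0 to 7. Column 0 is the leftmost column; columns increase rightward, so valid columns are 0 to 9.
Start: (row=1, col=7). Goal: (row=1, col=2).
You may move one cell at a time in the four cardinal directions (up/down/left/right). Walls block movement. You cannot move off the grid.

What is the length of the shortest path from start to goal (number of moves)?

Answer: Shortest path length: 7

Derivation:
BFS from (row=1, col=7) until reaching (row=1, col=2):
  Distance 0: (row=1, col=7)
  Distance 1: (row=0, col=7), (row=1, col=8), (row=2, col=7)
  Distance 2: (row=0, col=6), (row=1, col=9), (row=2, col=6), (row=2, col=8)
  Distance 3: (row=0, col=9), (row=2, col=5), (row=2, col=9), (row=3, col=8)
  Distance 4: (row=1, col=5), (row=2, col=4), (row=3, col=5), (row=3, col=9)
  Distance 5: (row=1, col=4), (row=2, col=3), (row=3, col=4), (row=4, col=5), (row=4, col=9)
  Distance 6: (row=0, col=4), (row=1, col=3), (row=2, col=2), (row=3, col=3), (row=4, col=4), (row=4, col=6), (row=5, col=5), (row=5, col=9)
  Distance 7: (row=0, col=3), (row=1, col=2), (row=2, col=1), (row=3, col=2), (row=4, col=3), (row=4, col=7), (row=5, col=4), (row=5, col=6), (row=5, col=8), (row=6, col=5)  <- goal reached here
One shortest path (7 moves): (row=1, col=7) -> (row=2, col=7) -> (row=2, col=6) -> (row=2, col=5) -> (row=2, col=4) -> (row=2, col=3) -> (row=2, col=2) -> (row=1, col=2)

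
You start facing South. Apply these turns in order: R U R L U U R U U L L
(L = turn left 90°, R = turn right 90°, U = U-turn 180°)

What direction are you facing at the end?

Answer: Final heading: North

Derivation:
Start: South
  R (right (90° clockwise)) -> West
  U (U-turn (180°)) -> East
  R (right (90° clockwise)) -> South
  L (left (90° counter-clockwise)) -> East
  U (U-turn (180°)) -> West
  U (U-turn (180°)) -> East
  R (right (90° clockwise)) -> South
  U (U-turn (180°)) -> North
  U (U-turn (180°)) -> South
  L (left (90° counter-clockwise)) -> East
  L (left (90° counter-clockwise)) -> North
Final: North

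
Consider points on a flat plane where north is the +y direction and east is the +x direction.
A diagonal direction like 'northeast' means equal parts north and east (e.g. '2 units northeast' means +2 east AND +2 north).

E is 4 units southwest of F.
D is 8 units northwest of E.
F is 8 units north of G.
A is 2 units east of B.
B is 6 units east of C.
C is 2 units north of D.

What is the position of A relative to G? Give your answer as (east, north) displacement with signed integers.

Answer: A is at (east=-4, north=14) relative to G.

Derivation:
Place G at the origin (east=0, north=0).
  F is 8 units north of G: delta (east=+0, north=+8); F at (east=0, north=8).
  E is 4 units southwest of F: delta (east=-4, north=-4); E at (east=-4, north=4).
  D is 8 units northwest of E: delta (east=-8, north=+8); D at (east=-12, north=12).
  C is 2 units north of D: delta (east=+0, north=+2); C at (east=-12, north=14).
  B is 6 units east of C: delta (east=+6, north=+0); B at (east=-6, north=14).
  A is 2 units east of B: delta (east=+2, north=+0); A at (east=-4, north=14).
Therefore A relative to G: (east=-4, north=14).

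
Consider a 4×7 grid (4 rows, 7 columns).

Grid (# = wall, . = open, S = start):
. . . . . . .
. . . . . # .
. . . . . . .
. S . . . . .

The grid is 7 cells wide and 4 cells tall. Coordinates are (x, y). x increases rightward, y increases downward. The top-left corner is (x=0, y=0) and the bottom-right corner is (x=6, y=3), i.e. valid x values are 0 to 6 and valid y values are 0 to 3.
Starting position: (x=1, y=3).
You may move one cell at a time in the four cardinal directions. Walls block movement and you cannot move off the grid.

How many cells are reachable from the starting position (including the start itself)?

Answer: Reachable cells: 27

Derivation:
BFS flood-fill from (x=1, y=3):
  Distance 0: (x=1, y=3)
  Distance 1: (x=1, y=2), (x=0, y=3), (x=2, y=3)
  Distance 2: (x=1, y=1), (x=0, y=2), (x=2, y=2), (x=3, y=3)
  Distance 3: (x=1, y=0), (x=0, y=1), (x=2, y=1), (x=3, y=2), (x=4, y=3)
  Distance 4: (x=0, y=0), (x=2, y=0), (x=3, y=1), (x=4, y=2), (x=5, y=3)
  Distance 5: (x=3, y=0), (x=4, y=1), (x=5, y=2), (x=6, y=3)
  Distance 6: (x=4, y=0), (x=6, y=2)
  Distance 7: (x=5, y=0), (x=6, y=1)
  Distance 8: (x=6, y=0)
Total reachable: 27 (grid has 27 open cells total)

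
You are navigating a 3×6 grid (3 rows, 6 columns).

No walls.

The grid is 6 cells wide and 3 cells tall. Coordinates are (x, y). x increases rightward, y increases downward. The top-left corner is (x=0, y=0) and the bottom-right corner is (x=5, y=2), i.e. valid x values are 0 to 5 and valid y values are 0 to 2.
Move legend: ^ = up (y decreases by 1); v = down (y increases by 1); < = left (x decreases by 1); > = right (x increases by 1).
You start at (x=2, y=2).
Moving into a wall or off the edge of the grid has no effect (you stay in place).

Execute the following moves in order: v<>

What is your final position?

Answer: Final position: (x=2, y=2)

Derivation:
Start: (x=2, y=2)
  v (down): blocked, stay at (x=2, y=2)
  < (left): (x=2, y=2) -> (x=1, y=2)
  > (right): (x=1, y=2) -> (x=2, y=2)
Final: (x=2, y=2)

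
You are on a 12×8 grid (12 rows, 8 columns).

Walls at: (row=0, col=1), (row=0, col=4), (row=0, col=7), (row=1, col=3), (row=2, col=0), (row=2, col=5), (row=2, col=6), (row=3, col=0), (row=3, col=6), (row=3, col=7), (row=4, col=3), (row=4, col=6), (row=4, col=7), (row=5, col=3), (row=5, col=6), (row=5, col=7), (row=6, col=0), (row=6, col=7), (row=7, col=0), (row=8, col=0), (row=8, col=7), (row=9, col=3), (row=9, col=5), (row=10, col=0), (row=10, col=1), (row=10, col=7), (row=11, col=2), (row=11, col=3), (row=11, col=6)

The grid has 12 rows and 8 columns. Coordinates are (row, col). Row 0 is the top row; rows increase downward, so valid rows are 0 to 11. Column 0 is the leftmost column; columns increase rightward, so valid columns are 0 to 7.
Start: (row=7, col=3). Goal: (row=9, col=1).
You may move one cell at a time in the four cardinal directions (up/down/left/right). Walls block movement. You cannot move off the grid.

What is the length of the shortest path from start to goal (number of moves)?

BFS from (row=7, col=3) until reaching (row=9, col=1):
  Distance 0: (row=7, col=3)
  Distance 1: (row=6, col=3), (row=7, col=2), (row=7, col=4), (row=8, col=3)
  Distance 2: (row=6, col=2), (row=6, col=4), (row=7, col=1), (row=7, col=5), (row=8, col=2), (row=8, col=4)
  Distance 3: (row=5, col=2), (row=5, col=4), (row=6, col=1), (row=6, col=5), (row=7, col=6), (row=8, col=1), (row=8, col=5), (row=9, col=2), (row=9, col=4)
  Distance 4: (row=4, col=2), (row=4, col=4), (row=5, col=1), (row=5, col=5), (row=6, col=6), (row=7, col=7), (row=8, col=6), (row=9, col=1), (row=10, col=2), (row=10, col=4)  <- goal reached here
One shortest path (4 moves): (row=7, col=3) -> (row=7, col=2) -> (row=7, col=1) -> (row=8, col=1) -> (row=9, col=1)

Answer: Shortest path length: 4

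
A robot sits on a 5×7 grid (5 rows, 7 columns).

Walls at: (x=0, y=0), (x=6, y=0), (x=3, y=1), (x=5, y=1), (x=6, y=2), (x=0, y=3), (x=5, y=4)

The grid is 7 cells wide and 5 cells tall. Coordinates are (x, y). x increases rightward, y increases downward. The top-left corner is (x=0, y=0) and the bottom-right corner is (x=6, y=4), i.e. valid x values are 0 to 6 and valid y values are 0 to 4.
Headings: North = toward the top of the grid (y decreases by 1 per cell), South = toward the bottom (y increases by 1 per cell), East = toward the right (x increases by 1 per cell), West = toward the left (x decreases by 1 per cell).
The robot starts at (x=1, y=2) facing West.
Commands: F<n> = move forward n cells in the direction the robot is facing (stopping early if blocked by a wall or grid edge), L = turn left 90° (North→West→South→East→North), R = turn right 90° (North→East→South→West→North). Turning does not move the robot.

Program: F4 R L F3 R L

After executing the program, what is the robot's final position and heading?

Start: (x=1, y=2), facing West
  F4: move forward 1/4 (blocked), now at (x=0, y=2)
  R: turn right, now facing North
  L: turn left, now facing West
  F3: move forward 0/3 (blocked), now at (x=0, y=2)
  R: turn right, now facing North
  L: turn left, now facing West
Final: (x=0, y=2), facing West

Answer: Final position: (x=0, y=2), facing West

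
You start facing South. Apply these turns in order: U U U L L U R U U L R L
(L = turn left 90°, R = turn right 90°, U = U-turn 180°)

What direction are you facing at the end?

Start: South
  U (U-turn (180°)) -> North
  U (U-turn (180°)) -> South
  U (U-turn (180°)) -> North
  L (left (90° counter-clockwise)) -> West
  L (left (90° counter-clockwise)) -> South
  U (U-turn (180°)) -> North
  R (right (90° clockwise)) -> East
  U (U-turn (180°)) -> West
  U (U-turn (180°)) -> East
  L (left (90° counter-clockwise)) -> North
  R (right (90° clockwise)) -> East
  L (left (90° counter-clockwise)) -> North
Final: North

Answer: Final heading: North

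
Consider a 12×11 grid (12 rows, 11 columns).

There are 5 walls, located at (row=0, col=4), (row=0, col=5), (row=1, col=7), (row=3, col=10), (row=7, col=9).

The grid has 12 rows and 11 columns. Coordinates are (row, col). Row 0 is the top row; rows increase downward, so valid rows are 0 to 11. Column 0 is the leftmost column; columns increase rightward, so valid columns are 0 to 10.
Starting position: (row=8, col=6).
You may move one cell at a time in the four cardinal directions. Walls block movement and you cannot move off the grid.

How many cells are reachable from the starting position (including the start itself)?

Answer: Reachable cells: 127

Derivation:
BFS flood-fill from (row=8, col=6):
  Distance 0: (row=8, col=6)
  Distance 1: (row=7, col=6), (row=8, col=5), (row=8, col=7), (row=9, col=6)
  Distance 2: (row=6, col=6), (row=7, col=5), (row=7, col=7), (row=8, col=4), (row=8, col=8), (row=9, col=5), (row=9, col=7), (row=10, col=6)
  Distance 3: (row=5, col=6), (row=6, col=5), (row=6, col=7), (row=7, col=4), (row=7, col=8), (row=8, col=3), (row=8, col=9), (row=9, col=4), (row=9, col=8), (row=10, col=5), (row=10, col=7), (row=11, col=6)
  Distance 4: (row=4, col=6), (row=5, col=5), (row=5, col=7), (row=6, col=4), (row=6, col=8), (row=7, col=3), (row=8, col=2), (row=8, col=10), (row=9, col=3), (row=9, col=9), (row=10, col=4), (row=10, col=8), (row=11, col=5), (row=11, col=7)
  Distance 5: (row=3, col=6), (row=4, col=5), (row=4, col=7), (row=5, col=4), (row=5, col=8), (row=6, col=3), (row=6, col=9), (row=7, col=2), (row=7, col=10), (row=8, col=1), (row=9, col=2), (row=9, col=10), (row=10, col=3), (row=10, col=9), (row=11, col=4), (row=11, col=8)
  Distance 6: (row=2, col=6), (row=3, col=5), (row=3, col=7), (row=4, col=4), (row=4, col=8), (row=5, col=3), (row=5, col=9), (row=6, col=2), (row=6, col=10), (row=7, col=1), (row=8, col=0), (row=9, col=1), (row=10, col=2), (row=10, col=10), (row=11, col=3), (row=11, col=9)
  Distance 7: (row=1, col=6), (row=2, col=5), (row=2, col=7), (row=3, col=4), (row=3, col=8), (row=4, col=3), (row=4, col=9), (row=5, col=2), (row=5, col=10), (row=6, col=1), (row=7, col=0), (row=9, col=0), (row=10, col=1), (row=11, col=2), (row=11, col=10)
  Distance 8: (row=0, col=6), (row=1, col=5), (row=2, col=4), (row=2, col=8), (row=3, col=3), (row=3, col=9), (row=4, col=2), (row=4, col=10), (row=5, col=1), (row=6, col=0), (row=10, col=0), (row=11, col=1)
  Distance 9: (row=0, col=7), (row=1, col=4), (row=1, col=8), (row=2, col=3), (row=2, col=9), (row=3, col=2), (row=4, col=1), (row=5, col=0), (row=11, col=0)
  Distance 10: (row=0, col=8), (row=1, col=3), (row=1, col=9), (row=2, col=2), (row=2, col=10), (row=3, col=1), (row=4, col=0)
  Distance 11: (row=0, col=3), (row=0, col=9), (row=1, col=2), (row=1, col=10), (row=2, col=1), (row=3, col=0)
  Distance 12: (row=0, col=2), (row=0, col=10), (row=1, col=1), (row=2, col=0)
  Distance 13: (row=0, col=1), (row=1, col=0)
  Distance 14: (row=0, col=0)
Total reachable: 127 (grid has 127 open cells total)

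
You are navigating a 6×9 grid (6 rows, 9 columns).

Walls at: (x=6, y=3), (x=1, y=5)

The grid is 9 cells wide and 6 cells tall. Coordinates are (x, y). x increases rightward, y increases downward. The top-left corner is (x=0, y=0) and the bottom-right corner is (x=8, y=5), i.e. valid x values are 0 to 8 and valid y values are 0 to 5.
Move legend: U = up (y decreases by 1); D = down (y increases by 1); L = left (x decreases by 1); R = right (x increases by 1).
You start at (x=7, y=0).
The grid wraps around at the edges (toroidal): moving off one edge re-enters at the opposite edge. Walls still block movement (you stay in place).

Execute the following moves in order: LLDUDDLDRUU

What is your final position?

Start: (x=7, y=0)
  L (left): (x=7, y=0) -> (x=6, y=0)
  L (left): (x=6, y=0) -> (x=5, y=0)
  D (down): (x=5, y=0) -> (x=5, y=1)
  U (up): (x=5, y=1) -> (x=5, y=0)
  D (down): (x=5, y=0) -> (x=5, y=1)
  D (down): (x=5, y=1) -> (x=5, y=2)
  L (left): (x=5, y=2) -> (x=4, y=2)
  D (down): (x=4, y=2) -> (x=4, y=3)
  R (right): (x=4, y=3) -> (x=5, y=3)
  U (up): (x=5, y=3) -> (x=5, y=2)
  U (up): (x=5, y=2) -> (x=5, y=1)
Final: (x=5, y=1)

Answer: Final position: (x=5, y=1)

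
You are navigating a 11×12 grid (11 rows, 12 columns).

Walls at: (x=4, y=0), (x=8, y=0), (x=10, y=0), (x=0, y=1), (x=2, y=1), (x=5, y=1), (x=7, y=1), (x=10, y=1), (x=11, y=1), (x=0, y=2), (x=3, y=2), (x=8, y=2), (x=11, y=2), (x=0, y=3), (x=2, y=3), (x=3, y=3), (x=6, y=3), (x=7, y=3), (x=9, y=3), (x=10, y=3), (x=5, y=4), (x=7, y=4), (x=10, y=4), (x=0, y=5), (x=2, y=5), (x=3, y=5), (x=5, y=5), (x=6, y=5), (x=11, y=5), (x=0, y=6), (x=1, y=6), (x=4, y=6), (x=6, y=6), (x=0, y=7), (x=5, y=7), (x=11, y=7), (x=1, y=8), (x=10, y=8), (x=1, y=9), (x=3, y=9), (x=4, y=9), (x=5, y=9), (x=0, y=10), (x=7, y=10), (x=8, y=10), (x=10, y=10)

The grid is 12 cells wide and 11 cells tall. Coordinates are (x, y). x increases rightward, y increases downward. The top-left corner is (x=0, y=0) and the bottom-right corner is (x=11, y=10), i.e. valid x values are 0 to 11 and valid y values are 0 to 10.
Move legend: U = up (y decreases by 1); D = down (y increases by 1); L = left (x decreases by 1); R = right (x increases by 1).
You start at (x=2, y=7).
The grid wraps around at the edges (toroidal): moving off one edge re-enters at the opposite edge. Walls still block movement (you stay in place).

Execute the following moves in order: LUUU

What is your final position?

Answer: Final position: (x=1, y=7)

Derivation:
Start: (x=2, y=7)
  L (left): (x=2, y=7) -> (x=1, y=7)
  [×3]U (up): blocked, stay at (x=1, y=7)
Final: (x=1, y=7)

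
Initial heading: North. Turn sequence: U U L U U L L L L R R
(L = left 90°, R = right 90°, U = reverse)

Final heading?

Answer: Final heading: East

Derivation:
Start: North
  U (U-turn (180°)) -> South
  U (U-turn (180°)) -> North
  L (left (90° counter-clockwise)) -> West
  U (U-turn (180°)) -> East
  U (U-turn (180°)) -> West
  L (left (90° counter-clockwise)) -> South
  L (left (90° counter-clockwise)) -> East
  L (left (90° counter-clockwise)) -> North
  L (left (90° counter-clockwise)) -> West
  R (right (90° clockwise)) -> North
  R (right (90° clockwise)) -> East
Final: East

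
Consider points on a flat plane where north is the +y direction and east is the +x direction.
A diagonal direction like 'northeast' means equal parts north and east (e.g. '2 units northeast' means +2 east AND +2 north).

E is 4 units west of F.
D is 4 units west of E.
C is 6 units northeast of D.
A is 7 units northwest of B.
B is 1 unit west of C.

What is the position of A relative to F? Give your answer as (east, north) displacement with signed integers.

Place F at the origin (east=0, north=0).
  E is 4 units west of F: delta (east=-4, north=+0); E at (east=-4, north=0).
  D is 4 units west of E: delta (east=-4, north=+0); D at (east=-8, north=0).
  C is 6 units northeast of D: delta (east=+6, north=+6); C at (east=-2, north=6).
  B is 1 unit west of C: delta (east=-1, north=+0); B at (east=-3, north=6).
  A is 7 units northwest of B: delta (east=-7, north=+7); A at (east=-10, north=13).
Therefore A relative to F: (east=-10, north=13).

Answer: A is at (east=-10, north=13) relative to F.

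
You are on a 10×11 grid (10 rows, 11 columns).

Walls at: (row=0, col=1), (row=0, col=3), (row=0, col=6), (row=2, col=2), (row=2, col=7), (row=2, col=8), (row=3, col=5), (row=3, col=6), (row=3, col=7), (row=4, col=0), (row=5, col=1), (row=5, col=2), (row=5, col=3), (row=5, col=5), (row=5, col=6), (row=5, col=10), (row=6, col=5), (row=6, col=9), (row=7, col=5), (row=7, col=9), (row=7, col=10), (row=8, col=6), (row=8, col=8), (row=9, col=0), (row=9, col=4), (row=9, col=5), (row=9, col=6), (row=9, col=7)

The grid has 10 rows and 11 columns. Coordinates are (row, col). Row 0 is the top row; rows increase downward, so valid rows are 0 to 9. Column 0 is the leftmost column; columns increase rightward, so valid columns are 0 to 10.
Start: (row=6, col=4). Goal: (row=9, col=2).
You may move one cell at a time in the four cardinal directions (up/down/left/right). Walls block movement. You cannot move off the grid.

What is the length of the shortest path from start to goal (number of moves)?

BFS from (row=6, col=4) until reaching (row=9, col=2):
  Distance 0: (row=6, col=4)
  Distance 1: (row=5, col=4), (row=6, col=3), (row=7, col=4)
  Distance 2: (row=4, col=4), (row=6, col=2), (row=7, col=3), (row=8, col=4)
  Distance 3: (row=3, col=4), (row=4, col=3), (row=4, col=5), (row=6, col=1), (row=7, col=2), (row=8, col=3), (row=8, col=5)
  Distance 4: (row=2, col=4), (row=3, col=3), (row=4, col=2), (row=4, col=6), (row=6, col=0), (row=7, col=1), (row=8, col=2), (row=9, col=3)
  Distance 5: (row=1, col=4), (row=2, col=3), (row=2, col=5), (row=3, col=2), (row=4, col=1), (row=4, col=7), (row=5, col=0), (row=7, col=0), (row=8, col=1), (row=9, col=2)  <- goal reached here
One shortest path (5 moves): (row=6, col=4) -> (row=6, col=3) -> (row=6, col=2) -> (row=7, col=2) -> (row=8, col=2) -> (row=9, col=2)

Answer: Shortest path length: 5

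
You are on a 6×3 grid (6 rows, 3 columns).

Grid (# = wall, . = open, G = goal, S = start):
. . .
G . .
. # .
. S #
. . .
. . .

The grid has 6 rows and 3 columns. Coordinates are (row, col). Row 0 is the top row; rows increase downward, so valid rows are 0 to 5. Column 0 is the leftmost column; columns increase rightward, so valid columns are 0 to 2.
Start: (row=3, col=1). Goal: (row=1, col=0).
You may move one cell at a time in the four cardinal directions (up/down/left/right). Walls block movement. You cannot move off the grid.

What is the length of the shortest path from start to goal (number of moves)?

Answer: Shortest path length: 3

Derivation:
BFS from (row=3, col=1) until reaching (row=1, col=0):
  Distance 0: (row=3, col=1)
  Distance 1: (row=3, col=0), (row=4, col=1)
  Distance 2: (row=2, col=0), (row=4, col=0), (row=4, col=2), (row=5, col=1)
  Distance 3: (row=1, col=0), (row=5, col=0), (row=5, col=2)  <- goal reached here
One shortest path (3 moves): (row=3, col=1) -> (row=3, col=0) -> (row=2, col=0) -> (row=1, col=0)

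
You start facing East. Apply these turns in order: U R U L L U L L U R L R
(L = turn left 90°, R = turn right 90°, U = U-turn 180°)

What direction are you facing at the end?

Start: East
  U (U-turn (180°)) -> West
  R (right (90° clockwise)) -> North
  U (U-turn (180°)) -> South
  L (left (90° counter-clockwise)) -> East
  L (left (90° counter-clockwise)) -> North
  U (U-turn (180°)) -> South
  L (left (90° counter-clockwise)) -> East
  L (left (90° counter-clockwise)) -> North
  U (U-turn (180°)) -> South
  R (right (90° clockwise)) -> West
  L (left (90° counter-clockwise)) -> South
  R (right (90° clockwise)) -> West
Final: West

Answer: Final heading: West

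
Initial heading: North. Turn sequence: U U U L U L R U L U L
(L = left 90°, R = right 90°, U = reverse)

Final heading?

Start: North
  U (U-turn (180°)) -> South
  U (U-turn (180°)) -> North
  U (U-turn (180°)) -> South
  L (left (90° counter-clockwise)) -> East
  U (U-turn (180°)) -> West
  L (left (90° counter-clockwise)) -> South
  R (right (90° clockwise)) -> West
  U (U-turn (180°)) -> East
  L (left (90° counter-clockwise)) -> North
  U (U-turn (180°)) -> South
  L (left (90° counter-clockwise)) -> East
Final: East

Answer: Final heading: East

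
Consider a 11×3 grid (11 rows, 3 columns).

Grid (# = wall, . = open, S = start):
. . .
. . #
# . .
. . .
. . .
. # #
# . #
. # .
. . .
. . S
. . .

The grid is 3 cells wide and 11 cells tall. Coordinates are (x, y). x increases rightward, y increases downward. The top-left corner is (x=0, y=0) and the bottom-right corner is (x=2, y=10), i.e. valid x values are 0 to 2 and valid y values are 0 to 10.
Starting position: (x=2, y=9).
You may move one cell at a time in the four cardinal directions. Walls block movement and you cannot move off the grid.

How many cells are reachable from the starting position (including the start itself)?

BFS flood-fill from (x=2, y=9):
  Distance 0: (x=2, y=9)
  Distance 1: (x=2, y=8), (x=1, y=9), (x=2, y=10)
  Distance 2: (x=2, y=7), (x=1, y=8), (x=0, y=9), (x=1, y=10)
  Distance 3: (x=0, y=8), (x=0, y=10)
  Distance 4: (x=0, y=7)
Total reachable: 11 (grid has 26 open cells total)

Answer: Reachable cells: 11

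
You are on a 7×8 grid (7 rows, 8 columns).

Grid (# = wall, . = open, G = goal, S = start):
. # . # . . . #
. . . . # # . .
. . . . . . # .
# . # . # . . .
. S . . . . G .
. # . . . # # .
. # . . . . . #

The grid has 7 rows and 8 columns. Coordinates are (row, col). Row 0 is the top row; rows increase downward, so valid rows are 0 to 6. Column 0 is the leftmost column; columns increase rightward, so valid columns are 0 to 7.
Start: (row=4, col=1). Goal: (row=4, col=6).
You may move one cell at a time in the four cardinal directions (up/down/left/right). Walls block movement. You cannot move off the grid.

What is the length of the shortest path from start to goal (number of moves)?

Answer: Shortest path length: 5

Derivation:
BFS from (row=4, col=1) until reaching (row=4, col=6):
  Distance 0: (row=4, col=1)
  Distance 1: (row=3, col=1), (row=4, col=0), (row=4, col=2)
  Distance 2: (row=2, col=1), (row=4, col=3), (row=5, col=0), (row=5, col=2)
  Distance 3: (row=1, col=1), (row=2, col=0), (row=2, col=2), (row=3, col=3), (row=4, col=4), (row=5, col=3), (row=6, col=0), (row=6, col=2)
  Distance 4: (row=1, col=0), (row=1, col=2), (row=2, col=3), (row=4, col=5), (row=5, col=4), (row=6, col=3)
  Distance 5: (row=0, col=0), (row=0, col=2), (row=1, col=3), (row=2, col=4), (row=3, col=5), (row=4, col=6), (row=6, col=4)  <- goal reached here
One shortest path (5 moves): (row=4, col=1) -> (row=4, col=2) -> (row=4, col=3) -> (row=4, col=4) -> (row=4, col=5) -> (row=4, col=6)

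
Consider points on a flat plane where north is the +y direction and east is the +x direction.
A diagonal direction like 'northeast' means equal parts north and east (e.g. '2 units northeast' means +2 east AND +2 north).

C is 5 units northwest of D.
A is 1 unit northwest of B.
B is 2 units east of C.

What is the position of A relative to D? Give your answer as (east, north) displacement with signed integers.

Answer: A is at (east=-4, north=6) relative to D.

Derivation:
Place D at the origin (east=0, north=0).
  C is 5 units northwest of D: delta (east=-5, north=+5); C at (east=-5, north=5).
  B is 2 units east of C: delta (east=+2, north=+0); B at (east=-3, north=5).
  A is 1 unit northwest of B: delta (east=-1, north=+1); A at (east=-4, north=6).
Therefore A relative to D: (east=-4, north=6).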